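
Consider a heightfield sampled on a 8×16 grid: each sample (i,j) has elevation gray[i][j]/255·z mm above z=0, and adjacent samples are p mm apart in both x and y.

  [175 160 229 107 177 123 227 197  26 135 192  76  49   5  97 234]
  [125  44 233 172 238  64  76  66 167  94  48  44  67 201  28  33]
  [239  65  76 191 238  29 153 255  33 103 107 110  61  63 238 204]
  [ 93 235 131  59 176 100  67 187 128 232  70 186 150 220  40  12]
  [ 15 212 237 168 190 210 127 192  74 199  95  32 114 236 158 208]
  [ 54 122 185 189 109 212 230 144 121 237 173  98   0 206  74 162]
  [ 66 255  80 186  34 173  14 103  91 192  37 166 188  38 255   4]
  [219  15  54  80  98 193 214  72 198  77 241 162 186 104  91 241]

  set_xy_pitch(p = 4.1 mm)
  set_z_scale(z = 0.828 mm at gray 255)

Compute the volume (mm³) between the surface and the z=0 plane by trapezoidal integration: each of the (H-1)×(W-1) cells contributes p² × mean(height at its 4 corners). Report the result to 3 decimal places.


height_mm = gray/255 × 0.828; cell vol = 4.1² × mean(4 corners)
unit = 4.1² × 0.828 / (4×255) = 0.0136458 mm³ per gray-sum
row 0: Σ corner-gray over 15 cells = 7251  → 98.9454
row 1: Σ corner-gray over 15 cells = 7129  → 97.2807
row 2: Σ corner-gray over 15 cells = 7954  → 108.5384
row 3: Σ corner-gray over 15 cells = 8778  → 119.7825
row 4: Σ corner-gray over 15 cells = 9127  → 124.5449
row 5: Σ corner-gray over 15 cells = 8110  → 110.6672
row 6: Σ corner-gray over 15 cells = 7724  → 105.3999
Σ rows: total corner-gray = 56073  → 765.1590 mm³

765.159


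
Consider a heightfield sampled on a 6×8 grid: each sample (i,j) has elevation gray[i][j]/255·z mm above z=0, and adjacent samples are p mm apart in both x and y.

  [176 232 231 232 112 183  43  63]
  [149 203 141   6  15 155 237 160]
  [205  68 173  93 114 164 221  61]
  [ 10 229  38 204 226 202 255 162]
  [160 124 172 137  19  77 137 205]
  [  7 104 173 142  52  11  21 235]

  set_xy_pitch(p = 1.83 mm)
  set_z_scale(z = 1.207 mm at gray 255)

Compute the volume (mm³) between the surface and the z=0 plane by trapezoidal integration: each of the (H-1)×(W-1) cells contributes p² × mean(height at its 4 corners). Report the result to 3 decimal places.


76.947

height_mm = gray/255 × 1.207; cell vol = 1.83² × mean(4 corners)
unit = 1.83² × 1.207 / (4×255) = 0.00396287 mm³ per gray-sum
row 0: Σ corner-gray over 7 cells = 4128  → 16.3587
row 1: Σ corner-gray over 7 cells = 3755  → 14.8806
row 2: Σ corner-gray over 7 cells = 4412  → 17.4842
row 3: Σ corner-gray over 7 cells = 4177  → 16.5529
row 4: Σ corner-gray over 7 cells = 2945  → 11.6706
Σ rows: total corner-gray = 19417  → 76.9469 mm³


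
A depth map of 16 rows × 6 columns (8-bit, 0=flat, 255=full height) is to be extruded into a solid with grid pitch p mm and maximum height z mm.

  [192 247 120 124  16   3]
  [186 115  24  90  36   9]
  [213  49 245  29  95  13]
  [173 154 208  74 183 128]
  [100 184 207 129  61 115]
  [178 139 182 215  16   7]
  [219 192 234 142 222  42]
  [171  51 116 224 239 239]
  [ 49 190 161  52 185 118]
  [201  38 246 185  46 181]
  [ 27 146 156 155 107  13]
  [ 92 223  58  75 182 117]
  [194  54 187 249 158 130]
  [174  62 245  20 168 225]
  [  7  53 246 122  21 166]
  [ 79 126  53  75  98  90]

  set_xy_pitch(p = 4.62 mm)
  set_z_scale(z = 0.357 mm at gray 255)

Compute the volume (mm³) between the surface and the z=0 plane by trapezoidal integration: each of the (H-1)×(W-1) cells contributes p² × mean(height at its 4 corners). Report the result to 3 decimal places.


height_mm = gray/255 × 0.357; cell vol = 4.62² × mean(4 corners)
unit = 4.62² × 0.357 / (4×255) = 0.00747054 mm³ per gray-sum
row 0: Σ corner-gray over 5 cells = 1934  → 14.4480
row 1: Σ corner-gray over 5 cells = 1787  → 13.3499
row 2: Σ corner-gray over 5 cells = 2601  → 19.4309
row 3: Σ corner-gray over 5 cells = 2916  → 21.7841
row 4: Σ corner-gray over 5 cells = 2666  → 19.9165
row 5: Σ corner-gray over 5 cells = 3130  → 23.3828
row 6: Σ corner-gray over 5 cells = 3511  → 26.2291
row 7: Σ corner-gray over 5 cells = 3013  → 22.5087
row 8: Σ corner-gray over 5 cells = 2755  → 20.5813
row 9: Σ corner-gray over 5 cells = 2580  → 19.2740
row 10: Σ corner-gray over 5 cells = 2453  → 18.3252
row 11: Σ corner-gray over 5 cells = 2905  → 21.7019
row 12: Σ corner-gray over 5 cells = 3009  → 22.4789
row 13: Σ corner-gray over 5 cells = 2446  → 18.2729
row 14: Σ corner-gray over 5 cells = 1930  → 14.4181
Σ rows: total corner-gray = 39636  → 296.1023 mm³

296.102


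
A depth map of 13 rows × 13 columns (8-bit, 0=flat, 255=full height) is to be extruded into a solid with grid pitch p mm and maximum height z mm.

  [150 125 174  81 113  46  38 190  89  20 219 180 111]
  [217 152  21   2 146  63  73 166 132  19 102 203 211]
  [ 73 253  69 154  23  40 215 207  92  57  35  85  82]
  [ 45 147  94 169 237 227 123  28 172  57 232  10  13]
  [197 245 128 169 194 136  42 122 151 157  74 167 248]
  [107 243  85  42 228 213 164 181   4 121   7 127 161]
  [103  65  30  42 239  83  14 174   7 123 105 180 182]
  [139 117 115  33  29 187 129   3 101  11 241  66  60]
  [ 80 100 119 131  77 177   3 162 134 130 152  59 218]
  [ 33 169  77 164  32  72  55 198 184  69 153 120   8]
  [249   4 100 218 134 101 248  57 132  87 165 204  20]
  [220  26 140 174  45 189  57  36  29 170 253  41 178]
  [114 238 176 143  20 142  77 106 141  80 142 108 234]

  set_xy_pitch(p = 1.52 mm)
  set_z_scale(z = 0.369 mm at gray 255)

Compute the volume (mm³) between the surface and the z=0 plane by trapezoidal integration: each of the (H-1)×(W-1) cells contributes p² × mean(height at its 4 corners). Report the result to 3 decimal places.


height_mm = gray/255 × 0.369; cell vol = 1.52² × mean(4 corners)
unit = 1.52² × 0.369 / (4×255) = 0.000835821 mm³ per gray-sum
row 0: Σ corner-gray over 12 cells = 5397  → 4.5109
row 1: Σ corner-gray over 12 cells = 5201  → 4.3471
row 2: Σ corner-gray over 12 cells = 5665  → 4.7349
row 3: Σ corner-gray over 12 cells = 6665  → 5.5707
row 4: Σ corner-gray over 12 cells = 6713  → 5.6109
row 5: Σ corner-gray over 12 cells = 5507  → 4.6029
row 6: Σ corner-gray over 12 cells = 4672  → 3.9050
row 7: Σ corner-gray over 12 cells = 5049  → 4.2201
row 8: Σ corner-gray over 12 cells = 5413  → 4.5243
row 9: Σ corner-gray over 12 cells = 5796  → 4.8444
row 10: Σ corner-gray over 12 cells = 5887  → 4.9205
row 11: Σ corner-gray over 12 cells = 5812  → 4.8578
Σ rows: total corner-gray = 67777  → 56.6495 mm³

56.649


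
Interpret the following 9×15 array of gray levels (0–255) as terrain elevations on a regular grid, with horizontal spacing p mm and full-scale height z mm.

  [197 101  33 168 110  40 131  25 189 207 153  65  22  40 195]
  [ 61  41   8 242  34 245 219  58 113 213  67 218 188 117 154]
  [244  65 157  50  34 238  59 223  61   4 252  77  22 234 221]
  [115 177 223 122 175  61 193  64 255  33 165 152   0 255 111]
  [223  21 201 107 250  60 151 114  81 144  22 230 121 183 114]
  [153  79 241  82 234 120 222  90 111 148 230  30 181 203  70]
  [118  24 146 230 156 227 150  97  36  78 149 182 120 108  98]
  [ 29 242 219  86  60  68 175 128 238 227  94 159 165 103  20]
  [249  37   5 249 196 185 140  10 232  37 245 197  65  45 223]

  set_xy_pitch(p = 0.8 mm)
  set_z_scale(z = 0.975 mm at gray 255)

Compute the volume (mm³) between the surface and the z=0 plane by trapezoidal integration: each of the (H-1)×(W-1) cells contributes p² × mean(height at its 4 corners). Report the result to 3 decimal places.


height_mm = gray/255 × 0.975; cell vol = 0.8² × mean(4 corners)
unit = 0.8² × 0.975 / (4×255) = 0.000611765 mm³ per gray-sum
row 0: Σ corner-gray over 14 cells = 6701  → 4.0994
row 1: Σ corner-gray over 14 cells = 7158  → 4.3790
row 2: Σ corner-gray over 14 cells = 7393  → 4.5228
row 3: Σ corner-gray over 14 cells = 7683  → 4.7002
row 4: Σ corner-gray over 14 cells = 7872  → 4.8158
row 5: Σ corner-gray over 14 cells = 7787  → 4.7638
row 6: Σ corner-gray over 14 cells = 7599  → 4.6488
row 7: Σ corner-gray over 14 cells = 7735  → 4.7320
Σ rows: total corner-gray = 59928  → 36.6618 mm³

36.662


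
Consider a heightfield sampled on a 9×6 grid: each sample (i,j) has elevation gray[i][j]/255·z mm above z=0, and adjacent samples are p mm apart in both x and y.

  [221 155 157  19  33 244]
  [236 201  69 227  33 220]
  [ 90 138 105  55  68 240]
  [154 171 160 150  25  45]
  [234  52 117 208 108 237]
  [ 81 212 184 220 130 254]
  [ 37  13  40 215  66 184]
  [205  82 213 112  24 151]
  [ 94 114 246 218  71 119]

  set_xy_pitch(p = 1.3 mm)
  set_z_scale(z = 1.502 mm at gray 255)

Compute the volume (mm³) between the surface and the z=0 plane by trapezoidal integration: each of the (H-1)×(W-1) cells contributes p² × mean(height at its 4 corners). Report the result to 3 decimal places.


52.340

height_mm = gray/255 × 1.502; cell vol = 1.3² × mean(4 corners)
unit = 1.3² × 1.502 / (4×255) = 0.00248861 mm³ per gray-sum
row 0: Σ corner-gray over 5 cells = 2709  → 6.7416
row 1: Σ corner-gray over 5 cells = 2578  → 6.4156
row 2: Σ corner-gray over 5 cells = 2273  → 5.6566
row 3: Σ corner-gray over 5 cells = 2652  → 6.5998
row 4: Σ corner-gray over 5 cells = 3268  → 8.1328
row 5: Σ corner-gray over 5 cells = 2716  → 6.7591
row 6: Σ corner-gray over 5 cells = 2107  → 5.2435
row 7: Σ corner-gray over 5 cells = 2729  → 6.7914
Σ rows: total corner-gray = 21032  → 52.3404 mm³


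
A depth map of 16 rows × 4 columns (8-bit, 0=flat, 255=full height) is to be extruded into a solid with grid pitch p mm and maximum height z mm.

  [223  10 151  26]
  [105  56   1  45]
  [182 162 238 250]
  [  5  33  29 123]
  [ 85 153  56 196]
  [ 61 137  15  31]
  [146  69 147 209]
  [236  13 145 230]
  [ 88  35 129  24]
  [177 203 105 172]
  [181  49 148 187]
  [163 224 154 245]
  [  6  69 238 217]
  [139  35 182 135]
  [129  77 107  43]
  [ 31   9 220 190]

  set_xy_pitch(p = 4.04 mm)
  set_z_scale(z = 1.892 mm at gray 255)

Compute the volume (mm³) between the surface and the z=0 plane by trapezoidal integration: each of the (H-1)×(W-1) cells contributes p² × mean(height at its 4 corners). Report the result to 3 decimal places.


height_mm = gray/255 × 1.892; cell vol = 4.04² × mean(4 corners)
unit = 4.04² × 1.892 / (4×255) = 0.030275 mm³ per gray-sum
row 0: Σ corner-gray over 3 cells = 835  → 25.2796
row 1: Σ corner-gray over 3 cells = 1496  → 45.2914
row 2: Σ corner-gray over 3 cells = 1484  → 44.9281
row 3: Σ corner-gray over 3 cells = 951  → 28.7915
row 4: Σ corner-gray over 3 cells = 1095  → 33.1511
row 5: Σ corner-gray over 3 cells = 1183  → 35.8153
row 6: Σ corner-gray over 3 cells = 1569  → 47.5014
row 7: Σ corner-gray over 3 cells = 1222  → 36.9960
row 8: Σ corner-gray over 3 cells = 1405  → 42.5363
row 9: Σ corner-gray over 3 cells = 1727  → 52.2849
row 10: Σ corner-gray over 3 cells = 1926  → 58.3096
row 11: Σ corner-gray over 3 cells = 2001  → 60.5802
row 12: Σ corner-gray over 3 cells = 1545  → 46.7748
row 13: Σ corner-gray over 3 cells = 1248  → 37.7832
row 14: Σ corner-gray over 3 cells = 1219  → 36.9052
Σ rows: total corner-gray = 20906  → 632.9285 mm³

632.928


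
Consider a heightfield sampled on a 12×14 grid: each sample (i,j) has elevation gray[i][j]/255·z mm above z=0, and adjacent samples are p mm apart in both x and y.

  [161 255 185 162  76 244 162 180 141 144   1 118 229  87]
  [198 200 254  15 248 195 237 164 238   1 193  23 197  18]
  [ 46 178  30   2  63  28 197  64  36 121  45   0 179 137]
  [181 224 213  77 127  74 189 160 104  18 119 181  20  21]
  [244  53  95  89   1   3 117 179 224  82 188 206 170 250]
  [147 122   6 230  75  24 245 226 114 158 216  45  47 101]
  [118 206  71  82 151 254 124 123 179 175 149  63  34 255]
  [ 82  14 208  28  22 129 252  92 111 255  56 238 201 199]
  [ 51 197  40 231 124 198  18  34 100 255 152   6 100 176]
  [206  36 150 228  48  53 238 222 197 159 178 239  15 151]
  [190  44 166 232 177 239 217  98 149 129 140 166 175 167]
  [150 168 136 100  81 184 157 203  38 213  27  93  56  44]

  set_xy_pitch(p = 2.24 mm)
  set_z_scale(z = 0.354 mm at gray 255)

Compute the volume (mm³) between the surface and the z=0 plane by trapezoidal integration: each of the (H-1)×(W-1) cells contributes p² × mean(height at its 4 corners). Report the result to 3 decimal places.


132.012

height_mm = gray/255 × 0.354; cell vol = 2.24² × mean(4 corners)
unit = 2.24² × 0.354 / (4×255) = 0.0017414 mm³ per gray-sum
row 0: Σ corner-gray over 13 cells = 8188  → 14.2586
row 1: Σ corner-gray over 13 cells = 6215  → 10.8228
row 2: Σ corner-gray over 13 cells = 5283  → 9.1998
row 3: Σ corner-gray over 13 cells = 6522  → 11.3574
row 4: Σ corner-gray over 13 cells = 6572  → 11.4445
row 5: Σ corner-gray over 13 cells = 6859  → 11.9443
row 6: Σ corner-gray over 13 cells = 7088  → 12.3431
row 7: Σ corner-gray over 13 cells = 6630  → 11.5455
row 8: Σ corner-gray over 13 cells = 7020  → 12.2246
row 9: Σ corner-gray over 13 cells = 8104  → 14.1123
row 10: Σ corner-gray over 13 cells = 7327  → 12.7593
Σ rows: total corner-gray = 75808  → 132.0122 mm³


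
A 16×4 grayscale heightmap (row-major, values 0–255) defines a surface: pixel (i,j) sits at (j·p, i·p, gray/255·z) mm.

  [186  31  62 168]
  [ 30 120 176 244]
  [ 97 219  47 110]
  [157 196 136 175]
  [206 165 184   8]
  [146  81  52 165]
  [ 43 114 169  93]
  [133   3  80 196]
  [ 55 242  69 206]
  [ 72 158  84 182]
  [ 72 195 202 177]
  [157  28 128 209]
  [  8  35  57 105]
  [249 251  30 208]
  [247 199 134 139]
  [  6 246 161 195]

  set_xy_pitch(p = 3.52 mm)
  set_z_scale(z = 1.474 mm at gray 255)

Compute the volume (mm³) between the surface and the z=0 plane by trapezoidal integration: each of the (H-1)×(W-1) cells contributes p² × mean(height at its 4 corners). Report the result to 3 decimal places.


421.653

height_mm = gray/255 × 1.474; cell vol = 3.52² × mean(4 corners)
unit = 3.52² × 1.474 / (4×255) = 0.0179053 mm³ per gray-sum
row 0: Σ corner-gray over 3 cells = 1406  → 25.1749
row 1: Σ corner-gray over 3 cells = 1605  → 28.7381
row 2: Σ corner-gray over 3 cells = 1735  → 31.0658
row 3: Σ corner-gray over 3 cells = 1908  → 34.1634
row 4: Σ corner-gray over 3 cells = 1489  → 26.6611
row 5: Σ corner-gray over 3 cells = 1279  → 22.9009
row 6: Σ corner-gray over 3 cells = 1197  → 21.4327
row 7: Σ corner-gray over 3 cells = 1378  → 24.6736
row 8: Σ corner-gray over 3 cells = 1621  → 29.0246
row 9: Σ corner-gray over 3 cells = 1781  → 31.8894
row 10: Σ corner-gray over 3 cells = 1721  → 30.8151
row 11: Σ corner-gray over 3 cells = 975  → 17.4577
row 12: Σ corner-gray over 3 cells = 1316  → 23.5634
row 13: Σ corner-gray over 3 cells = 2071  → 37.0820
row 14: Σ corner-gray over 3 cells = 2067  → 37.0103
Σ rows: total corner-gray = 23549  → 421.6529 mm³


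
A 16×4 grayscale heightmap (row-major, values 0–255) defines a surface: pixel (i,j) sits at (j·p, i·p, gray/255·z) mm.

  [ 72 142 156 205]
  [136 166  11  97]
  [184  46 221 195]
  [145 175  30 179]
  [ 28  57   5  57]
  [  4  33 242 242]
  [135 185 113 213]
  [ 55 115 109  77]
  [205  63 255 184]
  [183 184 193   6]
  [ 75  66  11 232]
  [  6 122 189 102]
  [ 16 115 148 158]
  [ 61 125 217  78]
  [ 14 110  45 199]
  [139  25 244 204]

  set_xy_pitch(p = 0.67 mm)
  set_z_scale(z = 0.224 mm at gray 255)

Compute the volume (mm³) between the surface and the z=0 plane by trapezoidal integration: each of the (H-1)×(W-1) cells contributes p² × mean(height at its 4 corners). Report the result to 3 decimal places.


height_mm = gray/255 × 0.224; cell vol = 0.67² × mean(4 corners)
unit = 0.67² × 0.224 / (4×255) = 9.8582e-05 mm³ per gray-sum
row 0: Σ corner-gray over 3 cells = 1460  → 0.1439
row 1: Σ corner-gray over 3 cells = 1500  → 0.1479
row 2: Σ corner-gray over 3 cells = 1647  → 0.1624
row 3: Σ corner-gray over 3 cells = 943  → 0.0930
row 4: Σ corner-gray over 3 cells = 1005  → 0.0991
row 5: Σ corner-gray over 3 cells = 1740  → 0.1715
row 6: Σ corner-gray over 3 cells = 1524  → 0.1502
row 7: Σ corner-gray over 3 cells = 1605  → 0.1582
row 8: Σ corner-gray over 3 cells = 1968  → 0.1940
row 9: Σ corner-gray over 3 cells = 1404  → 0.1384
row 10: Σ corner-gray over 3 cells = 1191  → 0.1174
row 11: Σ corner-gray over 3 cells = 1430  → 0.1410
row 12: Σ corner-gray over 3 cells = 1523  → 0.1501
row 13: Σ corner-gray over 3 cells = 1346  → 0.1327
row 14: Σ corner-gray over 3 cells = 1404  → 0.1384
Σ rows: total corner-gray = 21690  → 2.1382 mm³

2.138


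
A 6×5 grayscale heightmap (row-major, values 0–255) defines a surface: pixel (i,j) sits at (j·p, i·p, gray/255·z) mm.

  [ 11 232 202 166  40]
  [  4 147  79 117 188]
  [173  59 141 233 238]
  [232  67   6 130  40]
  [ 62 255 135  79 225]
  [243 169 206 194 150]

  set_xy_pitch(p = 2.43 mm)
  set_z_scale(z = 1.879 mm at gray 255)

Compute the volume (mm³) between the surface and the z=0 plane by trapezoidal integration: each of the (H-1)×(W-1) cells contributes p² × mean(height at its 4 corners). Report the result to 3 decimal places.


118.546

height_mm = gray/255 × 1.879; cell vol = 2.43² × mean(4 corners)
unit = 2.43² × 1.879 / (4×255) = 0.0108778 mm³ per gray-sum
row 0: Σ corner-gray over 4 cells = 2129  → 23.1587
row 1: Σ corner-gray over 4 cells = 2155  → 23.4416
row 2: Σ corner-gray over 4 cells = 1955  → 21.2660
row 3: Σ corner-gray over 4 cells = 1903  → 20.7004
row 4: Σ corner-gray over 4 cells = 2756  → 29.9791
Σ rows: total corner-gray = 10898  → 118.5457 mm³


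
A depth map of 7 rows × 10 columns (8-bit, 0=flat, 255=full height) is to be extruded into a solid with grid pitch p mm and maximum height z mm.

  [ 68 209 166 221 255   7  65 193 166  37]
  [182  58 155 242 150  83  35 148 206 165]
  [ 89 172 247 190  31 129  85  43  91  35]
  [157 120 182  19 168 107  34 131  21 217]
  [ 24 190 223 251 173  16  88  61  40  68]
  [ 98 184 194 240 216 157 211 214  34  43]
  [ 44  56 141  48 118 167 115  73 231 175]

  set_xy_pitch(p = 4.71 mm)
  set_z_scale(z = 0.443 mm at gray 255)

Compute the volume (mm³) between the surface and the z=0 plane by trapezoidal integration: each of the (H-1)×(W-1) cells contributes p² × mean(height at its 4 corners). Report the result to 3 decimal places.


height_mm = gray/255 × 0.443; cell vol = 4.71² × mean(4 corners)
unit = 4.71² × 0.443 / (4×255) = 0.00963486 mm³ per gray-sum
row 0: Σ corner-gray over 9 cells = 5170  → 49.8122
row 1: Σ corner-gray over 9 cells = 4601  → 44.3300
row 2: Σ corner-gray over 9 cells = 4038  → 38.9056
row 3: Σ corner-gray over 9 cells = 4114  → 39.6378
row 4: Σ corner-gray over 9 cells = 5217  → 50.2651
row 5: Σ corner-gray over 9 cells = 5158  → 49.6966
Σ rows: total corner-gray = 28298  → 272.6472 mm³

272.647


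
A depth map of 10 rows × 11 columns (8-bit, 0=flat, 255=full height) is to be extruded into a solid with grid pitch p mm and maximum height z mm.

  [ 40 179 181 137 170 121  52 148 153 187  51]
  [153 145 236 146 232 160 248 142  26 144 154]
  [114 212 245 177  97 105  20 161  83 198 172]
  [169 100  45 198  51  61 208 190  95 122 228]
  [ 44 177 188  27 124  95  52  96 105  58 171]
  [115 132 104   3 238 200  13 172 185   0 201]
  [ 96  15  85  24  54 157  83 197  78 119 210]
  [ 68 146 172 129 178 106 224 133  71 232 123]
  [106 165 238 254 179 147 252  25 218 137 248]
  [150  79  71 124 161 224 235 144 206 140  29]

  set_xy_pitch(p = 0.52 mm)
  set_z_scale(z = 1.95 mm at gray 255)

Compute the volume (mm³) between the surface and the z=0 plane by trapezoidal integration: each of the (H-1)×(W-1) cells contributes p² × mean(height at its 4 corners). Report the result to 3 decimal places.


height_mm = gray/255 × 1.95; cell vol = 0.52² × mean(4 corners)
unit = 0.52² × 1.95 / (4×255) = 0.000516941 mm³ per gray-sum
row 0: Σ corner-gray over 10 cells = 6012  → 3.1079
row 1: Σ corner-gray over 10 cells = 6147  → 3.1776
row 2: Σ corner-gray over 10 cells = 5419  → 2.8013
row 3: Σ corner-gray over 10 cells = 4596  → 2.3759
row 4: Σ corner-gray over 10 cells = 4469  → 2.3102
row 5: Σ corner-gray over 10 cells = 4340  → 2.2435
row 6: Σ corner-gray over 10 cells = 4903  → 2.5346
row 7: Σ corner-gray over 10 cells = 6557  → 3.3896
row 8: Σ corner-gray over 10 cells = 6531  → 3.3761
Σ rows: total corner-gray = 48974  → 25.3167 mm³

25.317


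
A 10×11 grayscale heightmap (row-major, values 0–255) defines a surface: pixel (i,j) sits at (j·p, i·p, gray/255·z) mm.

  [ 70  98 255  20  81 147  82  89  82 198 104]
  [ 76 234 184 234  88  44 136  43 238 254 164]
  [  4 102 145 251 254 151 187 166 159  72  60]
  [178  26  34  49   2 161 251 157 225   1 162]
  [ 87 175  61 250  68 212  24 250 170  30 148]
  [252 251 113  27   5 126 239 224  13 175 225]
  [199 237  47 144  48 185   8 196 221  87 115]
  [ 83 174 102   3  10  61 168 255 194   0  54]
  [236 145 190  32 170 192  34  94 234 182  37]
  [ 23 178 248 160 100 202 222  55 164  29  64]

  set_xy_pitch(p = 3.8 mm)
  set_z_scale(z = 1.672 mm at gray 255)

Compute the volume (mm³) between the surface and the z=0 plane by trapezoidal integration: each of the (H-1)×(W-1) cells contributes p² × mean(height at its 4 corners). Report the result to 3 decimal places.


1134.682

height_mm = gray/255 × 1.672; cell vol = 3.8² × mean(4 corners)
unit = 3.8² × 1.672 / (4×255) = 0.0236703 mm³ per gray-sum
row 0: Σ corner-gray over 10 cells = 5428  → 128.4823
row 1: Σ corner-gray over 10 cells = 6188  → 146.4717
row 2: Σ corner-gray over 10 cells = 5190  → 122.8487
row 3: Σ corner-gray over 10 cells = 4867  → 115.2032
row 4: Σ corner-gray over 10 cells = 5538  → 131.0860
row 5: Σ corner-gray over 10 cells = 5483  → 129.7841
row 6: Σ corner-gray over 10 cells = 4731  → 111.9841
row 7: Σ corner-gray over 10 cells = 4890  → 115.7476
row 8: Σ corner-gray over 10 cells = 5622  → 133.0743
Σ rows: total corner-gray = 47937  → 1134.6819 mm³


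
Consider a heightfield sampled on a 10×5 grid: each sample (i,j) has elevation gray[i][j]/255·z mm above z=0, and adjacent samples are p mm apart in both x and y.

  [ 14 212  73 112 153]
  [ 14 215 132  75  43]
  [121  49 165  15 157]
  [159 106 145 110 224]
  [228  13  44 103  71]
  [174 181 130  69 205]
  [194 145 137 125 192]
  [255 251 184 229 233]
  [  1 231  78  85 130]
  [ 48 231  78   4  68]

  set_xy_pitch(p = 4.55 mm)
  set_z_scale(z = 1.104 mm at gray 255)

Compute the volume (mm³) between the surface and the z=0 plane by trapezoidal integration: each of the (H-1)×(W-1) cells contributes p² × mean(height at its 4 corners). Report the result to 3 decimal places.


height_mm = gray/255 × 1.104; cell vol = 4.55² × mean(4 corners)
unit = 4.55² × 1.104 / (4×255) = 0.0224074 mm³ per gray-sum
row 0: Σ corner-gray over 4 cells = 1862  → 41.7226
row 1: Σ corner-gray over 4 cells = 1637  → 36.6809
row 2: Σ corner-gray over 4 cells = 1841  → 41.2520
row 3: Σ corner-gray over 4 cells = 1724  → 38.6304
row 4: Σ corner-gray over 4 cells = 1758  → 39.3922
row 5: Σ corner-gray over 4 cells = 2339  → 52.4109
row 6: Σ corner-gray over 4 cells = 3016  → 67.5808
row 7: Σ corner-gray over 4 cells = 2735  → 61.2843
row 8: Σ corner-gray over 4 cells = 1661  → 37.2187
Σ rows: total corner-gray = 18573  → 416.1729 mm³

416.173


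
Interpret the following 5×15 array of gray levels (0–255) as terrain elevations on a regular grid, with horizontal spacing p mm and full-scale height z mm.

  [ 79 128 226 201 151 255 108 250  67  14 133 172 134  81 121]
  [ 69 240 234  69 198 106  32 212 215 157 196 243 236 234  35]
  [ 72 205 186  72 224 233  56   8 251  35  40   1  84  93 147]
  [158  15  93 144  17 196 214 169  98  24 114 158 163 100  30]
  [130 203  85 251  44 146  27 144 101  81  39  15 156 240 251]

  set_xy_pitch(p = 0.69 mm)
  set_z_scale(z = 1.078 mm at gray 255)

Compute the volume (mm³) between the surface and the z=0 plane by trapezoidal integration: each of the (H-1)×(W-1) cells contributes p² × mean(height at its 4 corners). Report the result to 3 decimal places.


height_mm = gray/255 × 1.078; cell vol = 0.69² × mean(4 corners)
unit = 0.69² × 1.078 / (4×255) = 0.000503172 mm³ per gray-sum
row 0: Σ corner-gray over 14 cells = 8888  → 4.4722
row 1: Σ corner-gray over 14 cells = 8043  → 4.0470
row 2: Σ corner-gray over 14 cells = 6393  → 3.2168
row 3: Σ corner-gray over 14 cells = 6643  → 3.3426
Σ rows: total corner-gray = 29967  → 15.0786 mm³

15.079


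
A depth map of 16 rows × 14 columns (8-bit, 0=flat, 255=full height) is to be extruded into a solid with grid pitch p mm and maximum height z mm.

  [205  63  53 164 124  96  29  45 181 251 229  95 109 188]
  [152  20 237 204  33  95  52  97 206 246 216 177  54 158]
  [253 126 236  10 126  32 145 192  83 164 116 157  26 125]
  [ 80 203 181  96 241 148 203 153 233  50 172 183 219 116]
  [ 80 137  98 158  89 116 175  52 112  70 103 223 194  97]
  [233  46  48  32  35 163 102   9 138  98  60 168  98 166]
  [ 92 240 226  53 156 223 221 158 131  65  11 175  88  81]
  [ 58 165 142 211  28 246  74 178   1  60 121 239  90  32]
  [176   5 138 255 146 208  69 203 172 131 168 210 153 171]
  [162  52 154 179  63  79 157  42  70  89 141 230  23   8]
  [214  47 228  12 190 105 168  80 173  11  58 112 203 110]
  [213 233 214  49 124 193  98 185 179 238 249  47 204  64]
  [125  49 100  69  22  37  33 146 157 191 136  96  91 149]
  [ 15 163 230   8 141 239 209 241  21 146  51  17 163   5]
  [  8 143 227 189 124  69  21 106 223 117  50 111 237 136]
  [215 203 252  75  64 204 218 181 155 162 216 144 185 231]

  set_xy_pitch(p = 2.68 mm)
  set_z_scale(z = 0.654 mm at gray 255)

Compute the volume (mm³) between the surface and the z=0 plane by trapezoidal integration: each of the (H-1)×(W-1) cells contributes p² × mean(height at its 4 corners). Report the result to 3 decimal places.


469.107

height_mm = gray/255 × 0.654; cell vol = 2.68² × mean(4 corners)
unit = 2.68² × 0.654 / (4×255) = 0.00460519 mm³ per gray-sum
row 0: Σ corner-gray over 13 cells = 6855  → 31.5685
row 1: Σ corner-gray over 13 cells = 6788  → 31.2600
row 2: Σ corner-gray over 13 cells = 7564  → 34.8336
row 3: Σ corner-gray over 13 cells = 7591  → 34.9580
row 4: Σ corner-gray over 13 cells = 5624  → 25.8996
row 5: Σ corner-gray over 13 cells = 6060  → 27.9074
row 6: Σ corner-gray over 13 cells = 6867  → 31.6238
row 7: Σ corner-gray over 13 cells = 7263  → 33.4475
row 8: Σ corner-gray over 13 cells = 6791  → 31.2738
row 9: Σ corner-gray over 13 cells = 5826  → 26.8298
row 10: Σ corner-gray over 13 cells = 7401  → 34.0830
row 11: Σ corner-gray over 13 cells = 6831  → 31.4580
row 12: Σ corner-gray over 13 cells = 5806  → 26.7377
row 13: Σ corner-gray over 13 cells = 6656  → 30.6521
row 14: Σ corner-gray over 13 cells = 7942  → 36.5744
Σ rows: total corner-gray = 101865  → 469.1073 mm³


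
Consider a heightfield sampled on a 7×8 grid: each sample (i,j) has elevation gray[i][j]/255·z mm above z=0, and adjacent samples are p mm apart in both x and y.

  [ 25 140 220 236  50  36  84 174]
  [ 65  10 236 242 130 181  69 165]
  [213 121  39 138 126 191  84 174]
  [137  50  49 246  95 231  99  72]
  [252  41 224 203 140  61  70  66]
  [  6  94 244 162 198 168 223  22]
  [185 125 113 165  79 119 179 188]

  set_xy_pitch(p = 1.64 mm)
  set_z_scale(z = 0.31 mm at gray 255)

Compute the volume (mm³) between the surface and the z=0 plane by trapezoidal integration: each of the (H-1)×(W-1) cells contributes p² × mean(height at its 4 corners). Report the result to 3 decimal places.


height_mm = gray/255 × 0.31; cell vol = 1.64² × mean(4 corners)
unit = 1.64² × 0.31 / (4×255) = 0.000817427 mm³ per gray-sum
row 0: Σ corner-gray over 7 cells = 3697  → 3.0220
row 1: Σ corner-gray over 7 cells = 3751  → 3.0662
row 2: Σ corner-gray over 7 cells = 3534  → 2.8888
row 3: Σ corner-gray over 7 cells = 3545  → 2.8978
row 4: Σ corner-gray over 7 cells = 4002  → 3.2713
row 5: Σ corner-gray over 7 cells = 4139  → 3.3833
Σ rows: total corner-gray = 22668  → 18.5294 mm³

18.529


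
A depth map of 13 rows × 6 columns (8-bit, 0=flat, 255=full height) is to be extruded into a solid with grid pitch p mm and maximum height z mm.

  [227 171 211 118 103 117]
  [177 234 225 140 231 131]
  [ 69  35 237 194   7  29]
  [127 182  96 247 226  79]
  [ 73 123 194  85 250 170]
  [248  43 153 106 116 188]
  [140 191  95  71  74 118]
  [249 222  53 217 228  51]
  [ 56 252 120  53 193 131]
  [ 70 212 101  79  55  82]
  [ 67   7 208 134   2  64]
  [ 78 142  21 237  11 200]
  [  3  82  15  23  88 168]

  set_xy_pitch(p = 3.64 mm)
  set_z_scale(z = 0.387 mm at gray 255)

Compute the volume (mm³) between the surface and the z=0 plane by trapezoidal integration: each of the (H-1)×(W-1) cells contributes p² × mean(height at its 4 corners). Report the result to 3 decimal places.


159.554

height_mm = gray/255 × 0.387; cell vol = 3.64² × mean(4 corners)
unit = 3.64² × 0.387 / (4×255) = 0.00502705 mm³ per gray-sum
row 0: Σ corner-gray over 5 cells = 3518  → 17.6852
row 1: Σ corner-gray over 5 cells = 3012  → 15.1415
row 2: Σ corner-gray over 5 cells = 2752  → 13.8345
row 3: Σ corner-gray over 5 cells = 3255  → 16.3631
row 4: Σ corner-gray over 5 cells = 2819  → 14.1713
row 5: Σ corner-gray over 5 cells = 2392  → 12.0247
row 6: Σ corner-gray over 5 cells = 2860  → 14.3774
row 7: Σ corner-gray over 5 cells = 3163  → 15.9006
row 8: Σ corner-gray over 5 cells = 2469  → 12.4118
row 9: Σ corner-gray over 5 cells = 1879  → 9.4458
row 10: Σ corner-gray over 5 cells = 1933  → 9.7173
row 11: Σ corner-gray over 5 cells = 1687  → 8.4806
Σ rows: total corner-gray = 31739  → 159.5537 mm³


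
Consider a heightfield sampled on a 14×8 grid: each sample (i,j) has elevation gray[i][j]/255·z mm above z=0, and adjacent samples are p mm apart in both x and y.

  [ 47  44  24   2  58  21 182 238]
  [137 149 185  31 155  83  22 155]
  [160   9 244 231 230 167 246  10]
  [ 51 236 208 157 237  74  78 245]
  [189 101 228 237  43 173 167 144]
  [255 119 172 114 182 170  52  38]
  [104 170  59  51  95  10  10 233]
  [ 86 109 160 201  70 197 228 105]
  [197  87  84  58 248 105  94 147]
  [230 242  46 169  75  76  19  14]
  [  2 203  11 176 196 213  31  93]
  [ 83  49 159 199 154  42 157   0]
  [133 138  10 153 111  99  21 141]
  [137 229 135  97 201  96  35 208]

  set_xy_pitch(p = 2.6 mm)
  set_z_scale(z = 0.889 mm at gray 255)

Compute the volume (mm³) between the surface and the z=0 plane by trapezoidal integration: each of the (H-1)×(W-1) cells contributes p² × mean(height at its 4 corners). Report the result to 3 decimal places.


height_mm = gray/255 × 0.889; cell vol = 2.6² × mean(4 corners)
unit = 2.6² × 0.889 / (4×255) = 0.0058918 mm³ per gray-sum
row 0: Σ corner-gray over 7 cells = 2489  → 14.6647
row 1: Σ corner-gray over 7 cells = 3966  → 23.3669
row 2: Σ corner-gray over 7 cells = 4700  → 27.6915
row 3: Σ corner-gray over 7 cells = 4507  → 26.5544
row 4: Σ corner-gray over 7 cells = 4142  → 24.4039
row 5: Σ corner-gray over 7 cells = 3038  → 17.8993
row 6: Σ corner-gray over 7 cells = 3248  → 19.1366
row 7: Σ corner-gray over 7 cells = 3817  → 22.4890
row 8: Σ corner-gray over 7 cells = 3194  → 18.8184
row 9: Σ corner-gray over 7 cells = 3253  → 19.1660
row 10: Σ corner-gray over 7 cells = 3358  → 19.7847
row 11: Σ corner-gray over 7 cells = 2941  → 17.3278
row 12: Σ corner-gray over 7 cells = 3269  → 19.2603
Σ rows: total corner-gray = 45922  → 270.5634 mm³

270.563


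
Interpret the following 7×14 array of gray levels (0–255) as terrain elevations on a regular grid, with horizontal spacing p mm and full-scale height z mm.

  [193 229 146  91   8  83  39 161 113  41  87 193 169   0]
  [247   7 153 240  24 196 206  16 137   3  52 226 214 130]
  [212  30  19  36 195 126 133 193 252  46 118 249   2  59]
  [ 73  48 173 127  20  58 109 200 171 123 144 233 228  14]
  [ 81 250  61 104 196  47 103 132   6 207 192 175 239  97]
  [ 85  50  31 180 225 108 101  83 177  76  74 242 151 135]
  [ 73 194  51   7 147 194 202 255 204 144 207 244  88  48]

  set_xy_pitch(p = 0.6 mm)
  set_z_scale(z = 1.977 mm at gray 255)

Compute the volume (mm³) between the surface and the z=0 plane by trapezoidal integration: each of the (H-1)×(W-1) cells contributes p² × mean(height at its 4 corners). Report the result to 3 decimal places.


height_mm = gray/255 × 1.977; cell vol = 0.6² × mean(4 corners)
unit = 0.6² × 1.977 / (4×255) = 0.000697765 mm³ per gray-sum
row 0: Σ corner-gray over 13 cells = 6238  → 4.3527
row 1: Σ corner-gray over 13 cells = 6394  → 4.4615
row 2: Σ corner-gray over 13 cells = 6424  → 4.4824
row 3: Σ corner-gray over 13 cells = 6957  → 4.8543
row 4: Σ corner-gray over 13 cells = 6818  → 4.7574
row 5: Σ corner-gray over 13 cells = 7211  → 5.0316
Σ rows: total corner-gray = 40042  → 27.9399 mm³

27.940


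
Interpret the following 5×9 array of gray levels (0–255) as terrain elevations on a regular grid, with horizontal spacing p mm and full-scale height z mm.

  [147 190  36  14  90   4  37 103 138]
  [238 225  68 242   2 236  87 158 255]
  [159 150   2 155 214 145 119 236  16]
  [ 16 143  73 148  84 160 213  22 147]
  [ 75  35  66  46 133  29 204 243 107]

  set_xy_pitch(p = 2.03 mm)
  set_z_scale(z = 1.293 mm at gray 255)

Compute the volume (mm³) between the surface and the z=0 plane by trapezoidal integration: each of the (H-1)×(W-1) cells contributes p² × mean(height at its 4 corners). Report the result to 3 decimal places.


84.193

height_mm = gray/255 × 1.293; cell vol = 2.03² × mean(4 corners)
unit = 2.03² × 1.293 / (4×255) = 0.00522385 mm³ per gray-sum
row 0: Σ corner-gray over 8 cells = 3762  → 19.6521
row 1: Σ corner-gray over 8 cells = 4746  → 24.7924
row 2: Σ corner-gray over 8 cells = 4066  → 21.2402
row 3: Σ corner-gray over 8 cells = 3543  → 18.5081
Σ rows: total corner-gray = 16117  → 84.1927 mm³


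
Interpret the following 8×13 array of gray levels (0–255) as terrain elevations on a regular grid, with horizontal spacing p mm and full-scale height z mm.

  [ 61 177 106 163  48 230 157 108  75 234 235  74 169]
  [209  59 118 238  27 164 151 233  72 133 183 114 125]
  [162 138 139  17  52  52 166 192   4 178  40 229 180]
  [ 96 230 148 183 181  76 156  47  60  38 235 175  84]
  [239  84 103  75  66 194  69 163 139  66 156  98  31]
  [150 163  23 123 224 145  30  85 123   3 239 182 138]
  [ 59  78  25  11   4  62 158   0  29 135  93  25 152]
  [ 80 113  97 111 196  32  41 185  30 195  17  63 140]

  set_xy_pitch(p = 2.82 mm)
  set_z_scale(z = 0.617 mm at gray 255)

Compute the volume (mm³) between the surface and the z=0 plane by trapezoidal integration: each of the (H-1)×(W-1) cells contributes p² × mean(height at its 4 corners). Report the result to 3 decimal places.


186.058

height_mm = gray/255 × 0.617; cell vol = 2.82² × mean(4 corners)
unit = 2.82² × 0.617 / (4×255) = 0.00481042 mm³ per gray-sum
row 0: Σ corner-gray over 12 cells = 6762  → 32.5281
row 1: Σ corner-gray over 12 cells = 6074  → 29.2185
row 2: Σ corner-gray over 12 cells = 5994  → 28.8337
row 3: Σ corner-gray over 12 cells = 5934  → 28.5450
row 4: Σ corner-gray over 12 cells = 5664  → 27.2462
row 5: Σ corner-gray over 12 cells = 4419  → 21.2573
row 6: Σ corner-gray over 12 cells = 3831  → 18.4287
Σ rows: total corner-gray = 38678  → 186.0575 mm³


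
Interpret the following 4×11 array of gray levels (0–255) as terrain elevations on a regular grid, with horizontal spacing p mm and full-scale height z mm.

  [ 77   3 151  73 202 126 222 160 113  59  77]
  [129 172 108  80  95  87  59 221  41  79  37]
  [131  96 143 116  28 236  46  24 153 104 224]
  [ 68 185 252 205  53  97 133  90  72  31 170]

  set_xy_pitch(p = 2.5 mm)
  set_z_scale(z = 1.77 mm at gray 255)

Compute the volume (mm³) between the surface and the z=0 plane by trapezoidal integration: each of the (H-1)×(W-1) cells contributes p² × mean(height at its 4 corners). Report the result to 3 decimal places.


height_mm = gray/255 × 1.77; cell vol = 2.5² × mean(4 corners)
unit = 2.5² × 1.77 / (4×255) = 0.0108456 mm³ per gray-sum
row 0: Σ corner-gray over 10 cells = 4422  → 47.9592
row 1: Σ corner-gray over 10 cells = 4297  → 46.6035
row 2: Σ corner-gray over 10 cells = 4721  → 51.2020
Σ rows: total corner-gray = 13440  → 145.7647 mm³

145.765


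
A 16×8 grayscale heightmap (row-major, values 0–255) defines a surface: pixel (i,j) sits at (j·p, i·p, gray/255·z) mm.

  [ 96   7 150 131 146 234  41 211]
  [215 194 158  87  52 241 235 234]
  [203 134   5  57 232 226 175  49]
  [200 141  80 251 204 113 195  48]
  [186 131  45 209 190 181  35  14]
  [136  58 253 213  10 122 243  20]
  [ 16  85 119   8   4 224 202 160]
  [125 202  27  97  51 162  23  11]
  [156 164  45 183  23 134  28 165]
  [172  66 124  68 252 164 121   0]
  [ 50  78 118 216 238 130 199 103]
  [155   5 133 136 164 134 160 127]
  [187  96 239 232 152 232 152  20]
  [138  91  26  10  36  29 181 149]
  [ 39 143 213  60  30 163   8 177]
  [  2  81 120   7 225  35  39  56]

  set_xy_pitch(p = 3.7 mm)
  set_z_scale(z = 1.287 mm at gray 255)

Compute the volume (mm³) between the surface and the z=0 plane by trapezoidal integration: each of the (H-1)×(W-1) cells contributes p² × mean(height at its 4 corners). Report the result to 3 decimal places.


910.437

height_mm = gray/255 × 1.287; cell vol = 3.7² × mean(4 corners)
unit = 3.7² × 1.287 / (4×255) = 0.0172736 mm³ per gray-sum
row 0: Σ corner-gray over 7 cells = 4108  → 70.9598
row 1: Σ corner-gray over 7 cells = 4293  → 74.1554
row 2: Σ corner-gray over 7 cells = 4126  → 71.2707
row 3: Σ corner-gray over 7 cells = 3998  → 69.0597
row 4: Σ corner-gray over 7 cells = 3736  → 64.5340
row 5: Σ corner-gray over 7 cells = 3414  → 58.9719
row 6: Σ corner-gray over 7 cells = 2720  → 46.9841
row 7: Σ corner-gray over 7 cells = 2735  → 47.2432
row 8: Σ corner-gray over 7 cells = 3237  → 55.9145
row 9: Σ corner-gray over 7 cells = 3873  → 66.9005
row 10: Σ corner-gray over 7 cells = 3857  → 66.6241
row 11: Σ corner-gray over 7 cells = 4159  → 71.8407
row 12: Σ corner-gray over 7 cells = 3446  → 59.5247
row 13: Σ corner-gray over 7 cells = 2483  → 42.8902
row 14: Σ corner-gray over 7 cells = 2522  → 43.5639
Σ rows: total corner-gray = 52707  → 910.4375 mm³


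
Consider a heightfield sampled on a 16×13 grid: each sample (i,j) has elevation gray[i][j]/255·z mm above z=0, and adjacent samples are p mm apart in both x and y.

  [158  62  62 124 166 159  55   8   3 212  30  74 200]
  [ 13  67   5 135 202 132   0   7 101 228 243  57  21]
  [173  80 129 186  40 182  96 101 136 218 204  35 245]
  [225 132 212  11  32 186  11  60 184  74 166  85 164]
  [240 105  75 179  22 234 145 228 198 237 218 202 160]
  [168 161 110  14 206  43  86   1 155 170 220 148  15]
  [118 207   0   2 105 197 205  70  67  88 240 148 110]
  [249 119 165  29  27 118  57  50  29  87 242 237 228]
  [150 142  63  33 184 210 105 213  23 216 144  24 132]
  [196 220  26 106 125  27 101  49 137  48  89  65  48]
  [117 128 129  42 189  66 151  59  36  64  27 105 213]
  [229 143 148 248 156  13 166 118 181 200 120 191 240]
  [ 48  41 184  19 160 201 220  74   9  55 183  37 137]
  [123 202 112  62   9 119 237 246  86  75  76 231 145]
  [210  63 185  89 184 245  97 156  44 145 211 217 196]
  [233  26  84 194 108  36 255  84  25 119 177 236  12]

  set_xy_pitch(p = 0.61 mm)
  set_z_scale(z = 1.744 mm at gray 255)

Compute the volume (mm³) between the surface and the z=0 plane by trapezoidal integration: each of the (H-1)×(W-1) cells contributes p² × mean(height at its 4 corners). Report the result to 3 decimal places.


height_mm = gray/255 × 1.744; cell vol = 0.61² × mean(4 corners)
unit = 0.61² × 1.744 / (4×255) = 0.000636218 mm³ per gray-sum
row 0: Σ corner-gray over 12 cells = 4656  → 2.9622
row 1: Σ corner-gray over 12 cells = 5620  → 3.5755
row 2: Σ corner-gray over 12 cells = 5927  → 3.7709
row 3: Σ corner-gray over 12 cells = 6781  → 4.3142
row 4: Σ corner-gray over 12 cells = 6897  → 4.3880
row 5: Σ corner-gray over 12 cells = 5697  → 3.6245
row 6: Σ corner-gray over 12 cells = 5683  → 3.6156
row 7: Σ corner-gray over 12 cells = 5793  → 3.6856
row 8: Σ corner-gray over 12 cells = 5226  → 3.3249
row 9: Σ corner-gray over 12 cells = 4552  → 2.8961
row 10: Σ corner-gray over 12 cells = 6159  → 3.9185
row 11: Σ corner-gray over 12 cells = 6388  → 4.0642
row 12: Σ corner-gray over 12 cells = 5729  → 3.6449
row 13: Σ corner-gray over 12 cells = 6856  → 4.3619
row 14: Σ corner-gray over 12 cells = 6611  → 4.2060
Σ rows: total corner-gray = 88575  → 56.3530 mm³

56.353
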